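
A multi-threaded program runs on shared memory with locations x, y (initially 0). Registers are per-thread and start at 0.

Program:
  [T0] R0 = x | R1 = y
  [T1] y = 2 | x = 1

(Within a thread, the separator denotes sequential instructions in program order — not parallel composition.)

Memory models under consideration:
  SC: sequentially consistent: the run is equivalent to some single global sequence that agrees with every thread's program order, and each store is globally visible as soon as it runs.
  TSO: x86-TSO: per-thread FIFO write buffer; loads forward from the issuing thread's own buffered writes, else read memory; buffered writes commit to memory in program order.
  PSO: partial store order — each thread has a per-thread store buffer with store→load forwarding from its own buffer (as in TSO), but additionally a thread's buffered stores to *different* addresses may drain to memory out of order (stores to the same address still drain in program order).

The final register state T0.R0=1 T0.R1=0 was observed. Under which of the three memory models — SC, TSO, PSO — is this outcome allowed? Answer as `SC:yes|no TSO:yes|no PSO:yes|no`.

SC:no TSO:no PSO:yes

outcome vector order: (T0.R0,T0.R1)
SC: 3 outcomes — {(0,0), (0,2), (1,2)}
TSO: 3 outcomes — {(0,0), (0,2), (1,2)}
PSO: 4 outcomes — {(0,0), (0,2), (1,0), (1,2)}
target (1,0) ∈ {PSO}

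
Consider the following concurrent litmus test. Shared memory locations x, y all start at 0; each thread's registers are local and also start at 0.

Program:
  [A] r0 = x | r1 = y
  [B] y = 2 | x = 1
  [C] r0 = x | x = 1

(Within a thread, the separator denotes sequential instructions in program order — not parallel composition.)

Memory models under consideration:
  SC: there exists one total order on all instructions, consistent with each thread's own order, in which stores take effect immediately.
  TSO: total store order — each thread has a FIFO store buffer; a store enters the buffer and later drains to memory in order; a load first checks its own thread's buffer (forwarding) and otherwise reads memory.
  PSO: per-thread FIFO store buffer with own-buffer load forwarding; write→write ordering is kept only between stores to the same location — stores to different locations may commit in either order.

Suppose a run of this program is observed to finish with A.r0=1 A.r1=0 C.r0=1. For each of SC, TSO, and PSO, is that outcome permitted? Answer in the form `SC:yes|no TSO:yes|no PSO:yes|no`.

outcome vector order: (A.r0,A.r1,C.r0)
SC: 7 outcomes — {000 001 020 021 100 120 121}
TSO: 7 outcomes — {000 001 020 021 100 120 121}
PSO: 8 outcomes — {000 001 020 021 100 101 120 121}
target 101 ∈ {PSO}

SC:no TSO:no PSO:yes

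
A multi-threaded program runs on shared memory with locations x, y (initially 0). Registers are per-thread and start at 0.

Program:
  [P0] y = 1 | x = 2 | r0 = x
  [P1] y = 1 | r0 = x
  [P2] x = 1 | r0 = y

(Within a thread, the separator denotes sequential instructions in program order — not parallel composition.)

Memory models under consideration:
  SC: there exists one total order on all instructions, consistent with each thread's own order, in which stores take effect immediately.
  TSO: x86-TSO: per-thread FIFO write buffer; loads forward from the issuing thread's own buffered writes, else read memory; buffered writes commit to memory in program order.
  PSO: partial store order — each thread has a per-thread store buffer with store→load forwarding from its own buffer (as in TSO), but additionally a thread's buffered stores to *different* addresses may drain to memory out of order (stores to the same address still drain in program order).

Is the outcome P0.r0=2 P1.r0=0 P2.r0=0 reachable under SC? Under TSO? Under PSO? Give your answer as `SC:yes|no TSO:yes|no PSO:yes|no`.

outcome vector order: (P0.r0,P1.r0,P2.r0)
SC (8): 1/0/1 1/1/1 1/2/1 2/0/1 2/1/0 2/1/1 2/2/0 2/2/1
TSO (12): 1/0/0 1/0/1 1/1/0 1/1/1 1/2/0 1/2/1 2/0/0 2/0/1 2/1/0 2/1/1 2/2/0 2/2/1
PSO (12): 1/0/0 1/0/1 1/1/0 1/1/1 1/2/0 1/2/1 2/0/0 2/0/1 2/1/0 2/1/1 2/2/0 2/2/1
target 2/0/0 ∈ {TSO,PSO}

SC:no TSO:yes PSO:yes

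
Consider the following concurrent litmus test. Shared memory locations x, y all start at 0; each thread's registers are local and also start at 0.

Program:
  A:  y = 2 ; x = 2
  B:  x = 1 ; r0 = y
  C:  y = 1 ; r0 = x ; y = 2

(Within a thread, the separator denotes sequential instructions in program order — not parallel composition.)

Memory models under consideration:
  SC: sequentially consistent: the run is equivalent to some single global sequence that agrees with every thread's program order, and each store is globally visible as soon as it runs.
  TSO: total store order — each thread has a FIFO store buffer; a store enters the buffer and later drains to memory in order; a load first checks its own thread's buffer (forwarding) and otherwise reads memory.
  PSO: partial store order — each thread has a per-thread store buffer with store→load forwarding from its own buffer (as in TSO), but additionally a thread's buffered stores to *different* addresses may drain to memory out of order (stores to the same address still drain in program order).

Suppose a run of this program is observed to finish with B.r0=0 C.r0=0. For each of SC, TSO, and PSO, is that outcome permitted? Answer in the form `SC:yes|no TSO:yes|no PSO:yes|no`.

SC:no TSO:yes PSO:yes

outcome vector order: (B.r0,C.r0)
[SC] allowed = {(0,1); (0,2); (1,0); (1,1); (1,2); (2,0); (2,1); (2,2)}
[TSO] allowed = {(0,0); (0,1); (0,2); (1,0); (1,1); (1,2); (2,0); (2,1); (2,2)}
[PSO] allowed = {(0,0); (0,1); (0,2); (1,0); (1,1); (1,2); (2,0); (2,1); (2,2)}
target (0,0) ∈ {TSO,PSO}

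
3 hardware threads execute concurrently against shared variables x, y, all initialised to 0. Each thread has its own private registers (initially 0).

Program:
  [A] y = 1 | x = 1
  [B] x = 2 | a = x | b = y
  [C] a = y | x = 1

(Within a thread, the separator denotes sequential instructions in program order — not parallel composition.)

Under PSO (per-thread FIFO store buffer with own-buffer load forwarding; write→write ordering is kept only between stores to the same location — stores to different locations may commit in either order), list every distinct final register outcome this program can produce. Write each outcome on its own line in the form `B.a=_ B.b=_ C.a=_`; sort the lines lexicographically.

outcome vector order: (B.a,B.b,C.a)
|PSO outcomes| = 8

B.a=1 B.b=0 C.a=0
B.a=1 B.b=0 C.a=1
B.a=1 B.b=1 C.a=0
B.a=1 B.b=1 C.a=1
B.a=2 B.b=0 C.a=0
B.a=2 B.b=0 C.a=1
B.a=2 B.b=1 C.a=0
B.a=2 B.b=1 C.a=1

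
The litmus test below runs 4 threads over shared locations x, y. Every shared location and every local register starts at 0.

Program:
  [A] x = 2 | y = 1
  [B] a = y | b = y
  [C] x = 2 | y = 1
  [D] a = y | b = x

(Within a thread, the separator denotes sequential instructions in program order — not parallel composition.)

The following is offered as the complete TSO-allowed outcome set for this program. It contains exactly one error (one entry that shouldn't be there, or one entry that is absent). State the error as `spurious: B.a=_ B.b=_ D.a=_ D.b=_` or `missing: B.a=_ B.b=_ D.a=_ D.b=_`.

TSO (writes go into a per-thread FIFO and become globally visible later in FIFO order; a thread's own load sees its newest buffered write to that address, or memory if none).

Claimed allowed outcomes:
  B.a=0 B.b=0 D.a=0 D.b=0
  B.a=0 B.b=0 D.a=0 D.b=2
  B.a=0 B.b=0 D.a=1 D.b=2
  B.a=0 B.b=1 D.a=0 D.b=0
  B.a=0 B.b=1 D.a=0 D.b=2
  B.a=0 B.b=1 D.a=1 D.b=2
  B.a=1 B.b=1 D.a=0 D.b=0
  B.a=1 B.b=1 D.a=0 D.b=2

outcome vector order: (B.a,B.b,D.a,D.b)
under TSO → (0,0,0,0) (0,0,0,2) (0,0,1,2) (0,1,0,0) (0,1,0,2) (0,1,1,2) (1,1,0,0) (1,1,0,2) (1,1,1,2)
TSO∖claimed = {(1,1,1,2)}

missing: B.a=1 B.b=1 D.a=1 D.b=2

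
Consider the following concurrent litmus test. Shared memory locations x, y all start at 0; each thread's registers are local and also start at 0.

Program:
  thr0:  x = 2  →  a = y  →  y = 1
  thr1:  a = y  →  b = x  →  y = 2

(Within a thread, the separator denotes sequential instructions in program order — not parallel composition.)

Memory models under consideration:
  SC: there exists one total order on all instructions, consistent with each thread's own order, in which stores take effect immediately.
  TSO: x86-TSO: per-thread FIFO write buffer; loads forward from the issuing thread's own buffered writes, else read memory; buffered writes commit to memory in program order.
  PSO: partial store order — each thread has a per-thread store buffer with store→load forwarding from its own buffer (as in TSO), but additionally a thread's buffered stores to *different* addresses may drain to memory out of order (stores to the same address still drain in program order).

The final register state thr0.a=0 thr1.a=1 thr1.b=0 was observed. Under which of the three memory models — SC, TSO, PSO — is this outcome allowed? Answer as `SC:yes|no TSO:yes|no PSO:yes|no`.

SC:no TSO:no PSO:yes

outcome vector order: (thr0.a,thr1.a,thr1.b)
[SC] allowed = {(0,0,0); (0,0,2); (0,1,2); (2,0,0); (2,0,2)}
[TSO] allowed = {(0,0,0); (0,0,2); (0,1,2); (2,0,0); (2,0,2)}
[PSO] allowed = {(0,0,0); (0,0,2); (0,1,0); (0,1,2); (2,0,0); (2,0,2)}
target (0,1,0) ∈ {PSO}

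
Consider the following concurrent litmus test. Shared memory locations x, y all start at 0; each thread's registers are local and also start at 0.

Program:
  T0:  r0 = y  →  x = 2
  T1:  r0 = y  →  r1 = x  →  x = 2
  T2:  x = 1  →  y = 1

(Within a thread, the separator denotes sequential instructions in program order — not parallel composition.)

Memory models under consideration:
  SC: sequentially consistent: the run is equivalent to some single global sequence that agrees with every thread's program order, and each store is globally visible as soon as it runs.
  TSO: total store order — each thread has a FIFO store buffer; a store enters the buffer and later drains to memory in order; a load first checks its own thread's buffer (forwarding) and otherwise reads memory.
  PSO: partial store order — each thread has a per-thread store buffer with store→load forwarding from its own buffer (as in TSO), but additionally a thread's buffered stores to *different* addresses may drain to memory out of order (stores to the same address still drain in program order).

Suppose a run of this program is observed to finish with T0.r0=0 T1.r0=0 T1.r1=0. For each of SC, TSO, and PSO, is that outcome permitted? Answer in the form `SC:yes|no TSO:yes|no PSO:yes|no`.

outcome vector order: (T0.r0,T1.r0,T1.r1)
under SC → <0 0 0> <0 0 1> <0 0 2> <0 1 1> <0 1 2> <1 0 0> <1 0 1> <1 0 2> <1 1 1> <1 1 2>
under TSO → <0 0 0> <0 0 1> <0 0 2> <0 1 1> <0 1 2> <1 0 0> <1 0 1> <1 0 2> <1 1 1> <1 1 2>
under PSO → <0 0 0> <0 0 1> <0 0 2> <0 1 0> <0 1 1> <0 1 2> <1 0 0> <1 0 1> <1 0 2> <1 1 0> <1 1 1> <1 1 2>
target <0 0 0> ∈ {SC,TSO,PSO}

SC:yes TSO:yes PSO:yes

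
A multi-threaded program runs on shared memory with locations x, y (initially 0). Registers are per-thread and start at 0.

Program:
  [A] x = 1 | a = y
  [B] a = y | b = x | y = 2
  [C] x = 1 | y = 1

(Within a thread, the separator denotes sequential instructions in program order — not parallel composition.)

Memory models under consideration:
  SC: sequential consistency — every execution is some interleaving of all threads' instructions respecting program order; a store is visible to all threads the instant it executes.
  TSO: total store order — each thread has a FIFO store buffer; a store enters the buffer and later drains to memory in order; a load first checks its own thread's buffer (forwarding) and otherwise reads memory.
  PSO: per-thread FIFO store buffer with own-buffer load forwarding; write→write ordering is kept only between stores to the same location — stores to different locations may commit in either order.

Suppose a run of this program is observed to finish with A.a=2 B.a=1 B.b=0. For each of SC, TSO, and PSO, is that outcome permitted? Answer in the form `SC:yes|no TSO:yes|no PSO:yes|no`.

outcome vector order: (A.a,B.a,B.b)
SC (9): 000, 001, 011, 100, 101, 111, 200, 201, 211
TSO (9): 000, 001, 011, 100, 101, 111, 200, 201, 211
PSO (12): 000, 001, 010, 011, 100, 101, 110, 111, 200, 201, 210, 211
target 210 ∈ {PSO}

SC:no TSO:no PSO:yes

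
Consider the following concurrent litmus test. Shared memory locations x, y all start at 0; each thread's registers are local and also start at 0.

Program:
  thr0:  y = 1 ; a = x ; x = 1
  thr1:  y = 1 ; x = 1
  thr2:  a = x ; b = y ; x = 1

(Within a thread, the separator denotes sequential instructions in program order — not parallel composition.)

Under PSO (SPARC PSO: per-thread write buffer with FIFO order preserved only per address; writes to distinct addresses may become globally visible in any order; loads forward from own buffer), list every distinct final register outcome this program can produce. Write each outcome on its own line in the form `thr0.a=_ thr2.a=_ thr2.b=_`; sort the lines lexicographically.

outcome vector order: (thr0.a,thr2.a,thr2.b)
|PSO outcomes| = 8

thr0.a=0 thr2.a=0 thr2.b=0
thr0.a=0 thr2.a=0 thr2.b=1
thr0.a=0 thr2.a=1 thr2.b=0
thr0.a=0 thr2.a=1 thr2.b=1
thr0.a=1 thr2.a=0 thr2.b=0
thr0.a=1 thr2.a=0 thr2.b=1
thr0.a=1 thr2.a=1 thr2.b=0
thr0.a=1 thr2.a=1 thr2.b=1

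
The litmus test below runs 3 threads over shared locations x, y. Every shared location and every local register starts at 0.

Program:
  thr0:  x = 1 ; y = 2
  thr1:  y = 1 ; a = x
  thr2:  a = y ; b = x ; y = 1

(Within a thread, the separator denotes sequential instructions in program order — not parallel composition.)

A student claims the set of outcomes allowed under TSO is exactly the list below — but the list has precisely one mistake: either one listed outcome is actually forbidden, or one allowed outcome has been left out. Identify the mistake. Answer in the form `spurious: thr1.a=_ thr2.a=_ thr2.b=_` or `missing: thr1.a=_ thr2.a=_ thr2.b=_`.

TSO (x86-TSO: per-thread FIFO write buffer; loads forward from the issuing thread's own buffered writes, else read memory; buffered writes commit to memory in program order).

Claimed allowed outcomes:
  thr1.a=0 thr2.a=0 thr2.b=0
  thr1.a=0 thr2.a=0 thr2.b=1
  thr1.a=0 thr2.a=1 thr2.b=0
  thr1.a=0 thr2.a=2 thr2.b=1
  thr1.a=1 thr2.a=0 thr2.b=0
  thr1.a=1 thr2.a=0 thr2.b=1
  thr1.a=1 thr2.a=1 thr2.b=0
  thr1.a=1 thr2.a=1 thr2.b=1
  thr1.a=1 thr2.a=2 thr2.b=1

outcome vector order: (thr1.a,thr2.a,thr2.b)
[TSO] allowed = {000; 001; 010; 011; 021; 100; 101; 110; 111; 121}
TSO∖claimed = {011}

missing: thr1.a=0 thr2.a=1 thr2.b=1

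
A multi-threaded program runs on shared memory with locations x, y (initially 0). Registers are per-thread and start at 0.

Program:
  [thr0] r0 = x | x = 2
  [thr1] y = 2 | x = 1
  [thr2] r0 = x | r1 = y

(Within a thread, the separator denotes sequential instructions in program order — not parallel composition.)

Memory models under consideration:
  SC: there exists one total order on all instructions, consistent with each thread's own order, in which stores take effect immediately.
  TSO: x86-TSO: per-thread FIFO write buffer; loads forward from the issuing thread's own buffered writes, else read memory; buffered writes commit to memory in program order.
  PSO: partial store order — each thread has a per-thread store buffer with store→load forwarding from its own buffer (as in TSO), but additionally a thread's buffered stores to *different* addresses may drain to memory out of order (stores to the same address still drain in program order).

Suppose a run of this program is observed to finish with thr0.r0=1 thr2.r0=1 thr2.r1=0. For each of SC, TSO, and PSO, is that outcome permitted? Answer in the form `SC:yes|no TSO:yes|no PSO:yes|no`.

SC:no TSO:no PSO:yes

outcome vector order: (thr0.r0,thr2.r0,thr2.r1)
under SC → 000 002 012 020 022 100 102 112 122
under TSO → 000 002 012 020 022 100 102 112 122
under PSO → 000 002 010 012 020 022 100 102 110 112 120 122
target 110 ∈ {PSO}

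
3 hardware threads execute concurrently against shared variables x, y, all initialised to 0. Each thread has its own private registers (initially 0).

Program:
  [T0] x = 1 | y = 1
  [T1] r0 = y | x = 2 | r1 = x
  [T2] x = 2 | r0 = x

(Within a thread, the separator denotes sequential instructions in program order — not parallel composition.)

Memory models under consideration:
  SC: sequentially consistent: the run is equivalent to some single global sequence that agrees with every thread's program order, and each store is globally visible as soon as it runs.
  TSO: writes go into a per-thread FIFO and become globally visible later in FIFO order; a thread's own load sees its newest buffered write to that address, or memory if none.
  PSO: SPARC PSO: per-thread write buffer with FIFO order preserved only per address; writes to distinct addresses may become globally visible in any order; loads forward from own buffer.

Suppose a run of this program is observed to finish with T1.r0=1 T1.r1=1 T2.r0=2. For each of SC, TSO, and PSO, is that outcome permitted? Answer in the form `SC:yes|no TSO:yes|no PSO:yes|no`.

outcome vector order: (T1.r0,T1.r1,T2.r0)
[SC] allowed = {(0,1,1) (0,1,2) (0,2,1) (0,2,2) (1,2,1) (1,2,2)}
[TSO] allowed = {(0,1,1) (0,1,2) (0,2,1) (0,2,2) (1,2,1) (1,2,2)}
[PSO] allowed = {(0,1,1) (0,1,2) (0,2,1) (0,2,2) (1,1,1) (1,1,2) (1,2,1) (1,2,2)}
target (1,1,2) ∈ {PSO}

SC:no TSO:no PSO:yes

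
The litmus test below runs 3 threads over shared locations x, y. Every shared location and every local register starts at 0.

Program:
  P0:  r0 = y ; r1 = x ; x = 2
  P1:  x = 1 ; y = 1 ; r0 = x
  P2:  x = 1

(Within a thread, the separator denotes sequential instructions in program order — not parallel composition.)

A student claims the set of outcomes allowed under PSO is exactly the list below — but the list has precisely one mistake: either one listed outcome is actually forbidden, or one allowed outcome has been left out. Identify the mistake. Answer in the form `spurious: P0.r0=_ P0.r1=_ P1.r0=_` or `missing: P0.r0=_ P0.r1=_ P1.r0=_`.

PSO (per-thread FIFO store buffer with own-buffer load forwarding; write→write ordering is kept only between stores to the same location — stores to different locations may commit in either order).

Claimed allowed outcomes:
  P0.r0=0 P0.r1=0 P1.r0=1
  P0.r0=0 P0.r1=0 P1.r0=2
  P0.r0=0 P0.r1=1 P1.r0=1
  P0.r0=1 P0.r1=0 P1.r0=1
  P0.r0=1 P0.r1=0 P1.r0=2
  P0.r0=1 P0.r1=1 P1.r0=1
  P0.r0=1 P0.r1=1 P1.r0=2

outcome vector order: (P0.r0,P0.r1,P1.r0)
PSO (8): 0/0/1 0/0/2 0/1/1 0/1/2 1/0/1 1/0/2 1/1/1 1/1/2
PSO∖claimed = {0/1/2}

missing: P0.r0=0 P0.r1=1 P1.r0=2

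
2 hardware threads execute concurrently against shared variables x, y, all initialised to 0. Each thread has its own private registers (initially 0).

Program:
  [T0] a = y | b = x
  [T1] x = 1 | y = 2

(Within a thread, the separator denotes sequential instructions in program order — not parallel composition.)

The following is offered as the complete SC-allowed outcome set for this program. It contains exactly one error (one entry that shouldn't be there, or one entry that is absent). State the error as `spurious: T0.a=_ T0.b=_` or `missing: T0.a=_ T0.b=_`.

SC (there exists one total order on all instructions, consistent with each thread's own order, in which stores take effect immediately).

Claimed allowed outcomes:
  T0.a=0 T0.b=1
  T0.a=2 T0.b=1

missing: T0.a=0 T0.b=0

outcome vector order: (T0.a,T0.b)
[SC] allowed = {(0,0); (0,1); (2,1)}
SC∖claimed = {(0,0)}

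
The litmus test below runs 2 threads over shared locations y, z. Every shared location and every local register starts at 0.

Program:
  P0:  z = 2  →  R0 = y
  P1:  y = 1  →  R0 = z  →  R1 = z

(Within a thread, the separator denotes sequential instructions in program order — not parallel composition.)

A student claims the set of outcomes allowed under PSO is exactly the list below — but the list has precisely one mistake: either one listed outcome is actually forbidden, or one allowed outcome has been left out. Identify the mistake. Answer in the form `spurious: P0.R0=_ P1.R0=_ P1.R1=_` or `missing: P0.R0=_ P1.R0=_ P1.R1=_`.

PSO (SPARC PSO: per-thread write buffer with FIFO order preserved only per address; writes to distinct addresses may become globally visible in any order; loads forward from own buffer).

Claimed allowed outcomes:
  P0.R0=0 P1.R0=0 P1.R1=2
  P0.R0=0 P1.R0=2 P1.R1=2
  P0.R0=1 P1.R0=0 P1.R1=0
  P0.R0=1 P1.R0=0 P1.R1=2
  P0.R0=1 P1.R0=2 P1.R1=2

missing: P0.R0=0 P1.R0=0 P1.R1=0

outcome vector order: (P0.R0,P1.R0,P1.R1)
PSO (6): <0 0 0> <0 0 2> <0 2 2> <1 0 0> <1 0 2> <1 2 2>
PSO∖claimed = {<0 0 0>}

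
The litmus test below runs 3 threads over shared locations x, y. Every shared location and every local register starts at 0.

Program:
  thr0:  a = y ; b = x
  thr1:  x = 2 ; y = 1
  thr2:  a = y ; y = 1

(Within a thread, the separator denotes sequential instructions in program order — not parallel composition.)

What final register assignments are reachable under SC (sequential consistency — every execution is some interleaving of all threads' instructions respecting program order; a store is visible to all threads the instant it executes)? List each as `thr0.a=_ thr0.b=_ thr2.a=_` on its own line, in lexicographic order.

outcome vector order: (thr0.a,thr0.b,thr2.a)
|SC outcomes| = 7

thr0.a=0 thr0.b=0 thr2.a=0
thr0.a=0 thr0.b=0 thr2.a=1
thr0.a=0 thr0.b=2 thr2.a=0
thr0.a=0 thr0.b=2 thr2.a=1
thr0.a=1 thr0.b=0 thr2.a=0
thr0.a=1 thr0.b=2 thr2.a=0
thr0.a=1 thr0.b=2 thr2.a=1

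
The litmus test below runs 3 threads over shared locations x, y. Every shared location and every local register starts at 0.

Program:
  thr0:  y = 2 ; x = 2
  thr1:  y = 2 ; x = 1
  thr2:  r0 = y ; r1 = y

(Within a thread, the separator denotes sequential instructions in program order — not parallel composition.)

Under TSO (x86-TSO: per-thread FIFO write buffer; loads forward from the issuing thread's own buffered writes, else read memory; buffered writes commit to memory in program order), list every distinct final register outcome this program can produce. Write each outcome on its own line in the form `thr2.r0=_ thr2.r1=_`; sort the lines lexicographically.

thr2.r0=0 thr2.r1=0
thr2.r0=0 thr2.r1=2
thr2.r0=2 thr2.r1=2

outcome vector order: (thr2.r0,thr2.r1)
|TSO outcomes| = 3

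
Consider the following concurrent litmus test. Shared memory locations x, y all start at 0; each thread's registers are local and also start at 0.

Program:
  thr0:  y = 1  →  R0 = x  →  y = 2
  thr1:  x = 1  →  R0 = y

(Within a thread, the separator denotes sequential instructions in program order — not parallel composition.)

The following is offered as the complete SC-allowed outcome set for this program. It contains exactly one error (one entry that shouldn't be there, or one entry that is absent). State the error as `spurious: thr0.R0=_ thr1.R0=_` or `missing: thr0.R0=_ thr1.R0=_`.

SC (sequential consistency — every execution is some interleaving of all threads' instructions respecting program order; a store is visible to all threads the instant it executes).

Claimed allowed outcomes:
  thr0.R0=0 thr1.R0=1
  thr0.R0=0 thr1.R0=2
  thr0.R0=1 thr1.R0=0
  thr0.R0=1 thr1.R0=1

outcome vector order: (thr0.R0,thr1.R0)
[SC] allowed = {01 02 10 11 12}
SC∖claimed = {12}

missing: thr0.R0=1 thr1.R0=2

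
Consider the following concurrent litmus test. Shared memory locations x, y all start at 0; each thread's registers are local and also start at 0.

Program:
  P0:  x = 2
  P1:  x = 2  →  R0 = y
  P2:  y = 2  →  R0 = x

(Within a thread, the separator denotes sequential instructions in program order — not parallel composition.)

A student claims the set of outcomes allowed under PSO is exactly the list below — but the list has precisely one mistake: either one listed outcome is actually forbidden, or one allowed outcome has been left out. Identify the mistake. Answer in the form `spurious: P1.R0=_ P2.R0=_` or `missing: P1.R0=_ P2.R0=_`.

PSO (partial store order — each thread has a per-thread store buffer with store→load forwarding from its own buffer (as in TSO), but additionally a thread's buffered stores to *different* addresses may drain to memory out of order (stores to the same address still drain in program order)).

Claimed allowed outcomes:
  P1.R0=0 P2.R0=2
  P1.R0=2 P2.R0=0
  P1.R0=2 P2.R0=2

outcome vector order: (P1.R0,P2.R0)
PSO: 4 outcomes — {<0 0>; <0 2>; <2 0>; <2 2>}
PSO∖claimed = {<0 0>}

missing: P1.R0=0 P2.R0=0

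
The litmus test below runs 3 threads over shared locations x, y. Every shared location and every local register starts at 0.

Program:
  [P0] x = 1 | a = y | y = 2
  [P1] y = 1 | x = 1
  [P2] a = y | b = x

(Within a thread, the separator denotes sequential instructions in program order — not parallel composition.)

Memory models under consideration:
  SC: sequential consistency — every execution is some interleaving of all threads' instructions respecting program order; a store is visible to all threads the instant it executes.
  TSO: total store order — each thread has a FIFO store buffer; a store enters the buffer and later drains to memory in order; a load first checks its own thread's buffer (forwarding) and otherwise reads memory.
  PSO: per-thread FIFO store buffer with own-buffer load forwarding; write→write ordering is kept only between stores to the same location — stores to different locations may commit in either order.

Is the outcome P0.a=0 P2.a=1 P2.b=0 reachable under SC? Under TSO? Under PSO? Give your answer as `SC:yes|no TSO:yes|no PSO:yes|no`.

SC:no TSO:yes PSO:yes

outcome vector order: (P0.a,P2.a,P2.b)
SC (9): (0,0,0); (0,0,1); (0,1,1); (0,2,1); (1,0,0); (1,0,1); (1,1,0); (1,1,1); (1,2,1)
TSO (10): (0,0,0); (0,0,1); (0,1,0); (0,1,1); (0,2,1); (1,0,0); (1,0,1); (1,1,0); (1,1,1); (1,2,1)
PSO (12): (0,0,0); (0,0,1); (0,1,0); (0,1,1); (0,2,0); (0,2,1); (1,0,0); (1,0,1); (1,1,0); (1,1,1); (1,2,0); (1,2,1)
target (0,1,0) ∈ {TSO,PSO}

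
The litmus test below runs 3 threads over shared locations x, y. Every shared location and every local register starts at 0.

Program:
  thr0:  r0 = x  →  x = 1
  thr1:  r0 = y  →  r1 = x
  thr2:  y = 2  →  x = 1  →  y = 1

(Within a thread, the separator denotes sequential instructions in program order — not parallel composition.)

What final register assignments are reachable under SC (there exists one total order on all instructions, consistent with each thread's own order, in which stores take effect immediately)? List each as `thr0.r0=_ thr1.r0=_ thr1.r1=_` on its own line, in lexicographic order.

outcome vector order: (thr0.r0,thr1.r0,thr1.r1)
|SC outcomes| = 10

thr0.r0=0 thr1.r0=0 thr1.r1=0
thr0.r0=0 thr1.r0=0 thr1.r1=1
thr0.r0=0 thr1.r0=1 thr1.r1=1
thr0.r0=0 thr1.r0=2 thr1.r1=0
thr0.r0=0 thr1.r0=2 thr1.r1=1
thr0.r0=1 thr1.r0=0 thr1.r1=0
thr0.r0=1 thr1.r0=0 thr1.r1=1
thr0.r0=1 thr1.r0=1 thr1.r1=1
thr0.r0=1 thr1.r0=2 thr1.r1=0
thr0.r0=1 thr1.r0=2 thr1.r1=1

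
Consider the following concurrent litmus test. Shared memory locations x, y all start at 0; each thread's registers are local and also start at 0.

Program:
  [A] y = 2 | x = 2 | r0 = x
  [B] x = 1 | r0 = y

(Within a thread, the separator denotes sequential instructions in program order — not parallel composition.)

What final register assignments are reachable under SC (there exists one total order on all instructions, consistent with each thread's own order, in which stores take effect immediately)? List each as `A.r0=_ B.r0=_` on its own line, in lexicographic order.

outcome vector order: (A.r0,B.r0)
|SC outcomes| = 3

A.r0=1 B.r0=2
A.r0=2 B.r0=0
A.r0=2 B.r0=2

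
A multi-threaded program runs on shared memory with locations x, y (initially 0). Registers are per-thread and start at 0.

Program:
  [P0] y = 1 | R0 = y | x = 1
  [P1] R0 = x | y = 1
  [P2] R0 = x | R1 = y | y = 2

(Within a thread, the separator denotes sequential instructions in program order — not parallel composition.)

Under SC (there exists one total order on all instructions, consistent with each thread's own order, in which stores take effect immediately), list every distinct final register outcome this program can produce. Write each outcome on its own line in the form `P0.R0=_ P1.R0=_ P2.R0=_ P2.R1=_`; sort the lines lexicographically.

P0.R0=1 P1.R0=0 P2.R0=0 P2.R1=0
P0.R0=1 P1.R0=0 P2.R0=0 P2.R1=1
P0.R0=1 P1.R0=0 P2.R0=1 P2.R1=1
P0.R0=1 P1.R0=1 P2.R0=0 P2.R1=0
P0.R0=1 P1.R0=1 P2.R0=0 P2.R1=1
P0.R0=1 P1.R0=1 P2.R0=1 P2.R1=1
P0.R0=2 P1.R0=0 P2.R0=0 P2.R1=0
P0.R0=2 P1.R0=0 P2.R0=0 P2.R1=1
P0.R0=2 P1.R0=1 P2.R0=0 P2.R1=0
P0.R0=2 P1.R0=1 P2.R0=0 P2.R1=1

outcome vector order: (P0.R0,P1.R0,P2.R0,P2.R1)
|SC outcomes| = 10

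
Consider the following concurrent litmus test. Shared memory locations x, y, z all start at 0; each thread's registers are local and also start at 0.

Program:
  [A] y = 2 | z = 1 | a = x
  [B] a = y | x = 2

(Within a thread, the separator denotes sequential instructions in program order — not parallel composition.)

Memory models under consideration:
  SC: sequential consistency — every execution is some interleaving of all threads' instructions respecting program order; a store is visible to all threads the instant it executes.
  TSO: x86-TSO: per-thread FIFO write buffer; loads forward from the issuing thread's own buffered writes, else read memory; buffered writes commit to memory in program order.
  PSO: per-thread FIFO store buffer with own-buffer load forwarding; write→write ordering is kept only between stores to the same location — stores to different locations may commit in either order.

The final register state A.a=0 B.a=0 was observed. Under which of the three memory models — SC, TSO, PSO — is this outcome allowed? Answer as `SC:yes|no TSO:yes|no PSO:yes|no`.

SC:yes TSO:yes PSO:yes

outcome vector order: (A.a,B.a)
under SC → (0,0) (0,2) (2,0) (2,2)
under TSO → (0,0) (0,2) (2,0) (2,2)
under PSO → (0,0) (0,2) (2,0) (2,2)
target (0,0) ∈ {SC,TSO,PSO}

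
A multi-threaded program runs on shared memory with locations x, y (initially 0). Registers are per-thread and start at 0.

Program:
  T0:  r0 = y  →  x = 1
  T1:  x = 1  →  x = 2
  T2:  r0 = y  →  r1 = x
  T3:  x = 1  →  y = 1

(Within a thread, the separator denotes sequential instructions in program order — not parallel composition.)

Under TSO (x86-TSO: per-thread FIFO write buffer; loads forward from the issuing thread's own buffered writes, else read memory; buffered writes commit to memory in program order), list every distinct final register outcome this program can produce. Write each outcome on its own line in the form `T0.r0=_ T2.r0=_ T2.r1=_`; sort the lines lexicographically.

outcome vector order: (T0.r0,T2.r0,T2.r1)
|TSO outcomes| = 10

T0.r0=0 T2.r0=0 T2.r1=0
T0.r0=0 T2.r0=0 T2.r1=1
T0.r0=0 T2.r0=0 T2.r1=2
T0.r0=0 T2.r0=1 T2.r1=1
T0.r0=0 T2.r0=1 T2.r1=2
T0.r0=1 T2.r0=0 T2.r1=0
T0.r0=1 T2.r0=0 T2.r1=1
T0.r0=1 T2.r0=0 T2.r1=2
T0.r0=1 T2.r0=1 T2.r1=1
T0.r0=1 T2.r0=1 T2.r1=2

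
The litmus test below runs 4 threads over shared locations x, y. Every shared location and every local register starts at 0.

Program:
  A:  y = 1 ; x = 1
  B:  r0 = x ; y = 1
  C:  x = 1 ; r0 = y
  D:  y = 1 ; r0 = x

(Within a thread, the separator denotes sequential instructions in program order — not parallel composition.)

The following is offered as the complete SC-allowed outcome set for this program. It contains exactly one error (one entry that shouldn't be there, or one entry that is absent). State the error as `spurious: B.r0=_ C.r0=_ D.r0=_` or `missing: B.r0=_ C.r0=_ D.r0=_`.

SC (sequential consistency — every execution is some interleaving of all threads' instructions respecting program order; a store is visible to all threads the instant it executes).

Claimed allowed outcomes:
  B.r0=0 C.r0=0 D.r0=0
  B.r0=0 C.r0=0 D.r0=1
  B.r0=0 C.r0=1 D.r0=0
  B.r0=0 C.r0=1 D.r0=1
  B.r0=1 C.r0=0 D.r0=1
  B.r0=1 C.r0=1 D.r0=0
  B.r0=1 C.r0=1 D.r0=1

spurious: B.r0=0 C.r0=0 D.r0=0

outcome vector order: (B.r0,C.r0,D.r0)
under SC → <0 0 1> <0 1 0> <0 1 1> <1 0 1> <1 1 0> <1 1 1>
claimed∖SC = {<0 0 0>}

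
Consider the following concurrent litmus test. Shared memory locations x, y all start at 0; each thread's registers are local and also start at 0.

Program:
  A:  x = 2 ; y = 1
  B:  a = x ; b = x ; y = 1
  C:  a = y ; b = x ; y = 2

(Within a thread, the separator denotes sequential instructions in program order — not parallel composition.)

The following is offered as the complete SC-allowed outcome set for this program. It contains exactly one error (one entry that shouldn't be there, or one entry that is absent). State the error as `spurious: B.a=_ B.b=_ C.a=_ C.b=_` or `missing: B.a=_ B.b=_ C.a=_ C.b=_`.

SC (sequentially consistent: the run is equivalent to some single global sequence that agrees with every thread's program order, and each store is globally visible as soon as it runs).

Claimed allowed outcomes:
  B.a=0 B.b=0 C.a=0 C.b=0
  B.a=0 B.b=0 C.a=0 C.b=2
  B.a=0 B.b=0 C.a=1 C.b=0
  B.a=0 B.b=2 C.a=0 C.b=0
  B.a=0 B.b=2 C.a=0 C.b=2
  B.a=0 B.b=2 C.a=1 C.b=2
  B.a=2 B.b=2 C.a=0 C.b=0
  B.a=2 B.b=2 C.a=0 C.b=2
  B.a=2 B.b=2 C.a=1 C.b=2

outcome vector order: (B.a,B.b,C.a,C.b)
SC: 10 outcomes — {0000; 0002; 0010; 0012; 0200; 0202; 0212; 2200; 2202; 2212}
SC∖claimed = {0012}

missing: B.a=0 B.b=0 C.a=1 C.b=2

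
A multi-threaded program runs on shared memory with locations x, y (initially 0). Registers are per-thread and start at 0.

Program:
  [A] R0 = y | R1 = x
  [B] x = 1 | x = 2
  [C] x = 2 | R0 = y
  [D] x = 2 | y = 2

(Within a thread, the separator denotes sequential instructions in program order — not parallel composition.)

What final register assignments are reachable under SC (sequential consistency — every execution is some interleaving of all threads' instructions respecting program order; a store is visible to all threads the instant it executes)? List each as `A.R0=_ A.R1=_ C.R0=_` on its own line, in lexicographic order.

A.R0=0 A.R1=0 C.R0=0
A.R0=0 A.R1=0 C.R0=2
A.R0=0 A.R1=1 C.R0=0
A.R0=0 A.R1=1 C.R0=2
A.R0=0 A.R1=2 C.R0=0
A.R0=0 A.R1=2 C.R0=2
A.R0=2 A.R1=1 C.R0=0
A.R0=2 A.R1=1 C.R0=2
A.R0=2 A.R1=2 C.R0=0
A.R0=2 A.R1=2 C.R0=2

outcome vector order: (A.R0,A.R1,C.R0)
|SC outcomes| = 10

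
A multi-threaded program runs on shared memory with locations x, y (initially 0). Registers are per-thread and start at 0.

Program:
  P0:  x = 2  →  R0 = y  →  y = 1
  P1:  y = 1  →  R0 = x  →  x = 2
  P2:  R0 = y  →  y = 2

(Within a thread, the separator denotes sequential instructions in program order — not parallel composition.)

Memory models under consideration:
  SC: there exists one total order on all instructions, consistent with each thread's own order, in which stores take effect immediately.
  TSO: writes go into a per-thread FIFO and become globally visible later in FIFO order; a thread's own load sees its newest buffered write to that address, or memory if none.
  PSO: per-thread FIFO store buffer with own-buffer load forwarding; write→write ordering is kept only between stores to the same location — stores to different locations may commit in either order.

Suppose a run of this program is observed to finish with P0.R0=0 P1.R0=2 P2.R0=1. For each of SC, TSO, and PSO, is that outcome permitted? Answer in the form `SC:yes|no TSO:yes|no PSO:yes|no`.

SC:yes TSO:yes PSO:yes

outcome vector order: (P0.R0,P1.R0,P2.R0)
SC (10): 0/2/0 0/2/1 1/0/0 1/0/1 1/2/0 1/2/1 2/0/0 2/0/1 2/2/0 2/2/1
TSO (12): 0/0/0 0/0/1 0/2/0 0/2/1 1/0/0 1/0/1 1/2/0 1/2/1 2/0/0 2/0/1 2/2/0 2/2/1
PSO (12): 0/0/0 0/0/1 0/2/0 0/2/1 1/0/0 1/0/1 1/2/0 1/2/1 2/0/0 2/0/1 2/2/0 2/2/1
target 0/2/1 ∈ {SC,TSO,PSO}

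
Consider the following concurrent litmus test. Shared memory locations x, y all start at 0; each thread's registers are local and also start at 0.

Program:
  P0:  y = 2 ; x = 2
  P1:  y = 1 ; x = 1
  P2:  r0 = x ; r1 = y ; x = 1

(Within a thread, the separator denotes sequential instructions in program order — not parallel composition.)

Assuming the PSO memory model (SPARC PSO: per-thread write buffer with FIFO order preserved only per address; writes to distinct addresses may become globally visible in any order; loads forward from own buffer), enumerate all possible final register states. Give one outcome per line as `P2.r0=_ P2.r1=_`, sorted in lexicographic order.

P2.r0=0 P2.r1=0
P2.r0=0 P2.r1=1
P2.r0=0 P2.r1=2
P2.r0=1 P2.r1=0
P2.r0=1 P2.r1=1
P2.r0=1 P2.r1=2
P2.r0=2 P2.r1=0
P2.r0=2 P2.r1=1
P2.r0=2 P2.r1=2

outcome vector order: (P2.r0,P2.r1)
|PSO outcomes| = 9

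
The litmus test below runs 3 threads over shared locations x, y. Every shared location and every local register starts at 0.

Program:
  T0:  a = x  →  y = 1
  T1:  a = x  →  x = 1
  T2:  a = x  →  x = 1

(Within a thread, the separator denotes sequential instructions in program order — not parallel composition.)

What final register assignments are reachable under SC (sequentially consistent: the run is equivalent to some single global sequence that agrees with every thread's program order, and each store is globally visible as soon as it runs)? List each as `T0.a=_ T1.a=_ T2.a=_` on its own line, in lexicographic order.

outcome vector order: (T0.a,T1.a,T2.a)
|SC outcomes| = 6

T0.a=0 T1.a=0 T2.a=0
T0.a=0 T1.a=0 T2.a=1
T0.a=0 T1.a=1 T2.a=0
T0.a=1 T1.a=0 T2.a=0
T0.a=1 T1.a=0 T2.a=1
T0.a=1 T1.a=1 T2.a=0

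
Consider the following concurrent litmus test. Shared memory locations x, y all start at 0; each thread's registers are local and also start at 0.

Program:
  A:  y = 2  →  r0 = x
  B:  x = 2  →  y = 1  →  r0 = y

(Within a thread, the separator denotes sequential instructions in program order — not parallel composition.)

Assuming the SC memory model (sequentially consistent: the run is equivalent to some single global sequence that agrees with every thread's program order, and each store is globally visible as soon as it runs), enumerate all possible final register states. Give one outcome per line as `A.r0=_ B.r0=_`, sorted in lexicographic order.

outcome vector order: (A.r0,B.r0)
|SC outcomes| = 3

A.r0=0 B.r0=1
A.r0=2 B.r0=1
A.r0=2 B.r0=2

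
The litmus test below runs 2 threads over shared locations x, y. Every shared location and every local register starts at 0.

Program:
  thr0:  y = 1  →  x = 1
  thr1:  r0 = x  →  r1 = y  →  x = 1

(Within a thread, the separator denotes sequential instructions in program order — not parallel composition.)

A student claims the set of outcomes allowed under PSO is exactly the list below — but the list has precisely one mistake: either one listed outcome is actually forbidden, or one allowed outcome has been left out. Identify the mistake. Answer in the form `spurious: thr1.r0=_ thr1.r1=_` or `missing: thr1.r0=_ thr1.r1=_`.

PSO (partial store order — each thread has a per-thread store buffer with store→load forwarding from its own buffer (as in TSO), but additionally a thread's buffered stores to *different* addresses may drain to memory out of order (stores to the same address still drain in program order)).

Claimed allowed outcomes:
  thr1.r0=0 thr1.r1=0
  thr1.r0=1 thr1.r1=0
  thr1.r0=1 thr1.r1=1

missing: thr1.r0=0 thr1.r1=1

outcome vector order: (thr1.r0,thr1.r1)
PSO (4): (0,0); (0,1); (1,0); (1,1)
PSO∖claimed = {(0,1)}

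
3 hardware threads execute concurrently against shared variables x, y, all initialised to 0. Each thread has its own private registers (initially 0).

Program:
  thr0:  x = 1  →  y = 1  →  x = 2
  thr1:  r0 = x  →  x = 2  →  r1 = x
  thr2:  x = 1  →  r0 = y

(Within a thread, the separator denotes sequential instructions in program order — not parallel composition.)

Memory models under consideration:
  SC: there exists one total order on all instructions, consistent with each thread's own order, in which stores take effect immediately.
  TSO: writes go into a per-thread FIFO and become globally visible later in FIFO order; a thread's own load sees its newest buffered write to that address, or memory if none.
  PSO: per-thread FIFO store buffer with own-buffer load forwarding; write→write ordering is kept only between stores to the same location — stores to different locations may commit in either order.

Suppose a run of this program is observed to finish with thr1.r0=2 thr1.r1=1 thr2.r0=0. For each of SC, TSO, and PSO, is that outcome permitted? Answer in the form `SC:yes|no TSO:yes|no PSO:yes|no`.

outcome vector order: (thr1.r0,thr1.r1,thr2.r0)
under SC → (0,1,0); (0,1,1); (0,2,0); (0,2,1); (1,1,0); (1,1,1); (1,2,0); (1,2,1); (2,1,1); (2,2,0); (2,2,1)
under TSO → (0,1,0); (0,1,1); (0,2,0); (0,2,1); (1,1,0); (1,1,1); (1,2,0); (1,2,1); (2,1,0); (2,1,1); (2,2,0); (2,2,1)
under PSO → (0,1,0); (0,1,1); (0,2,0); (0,2,1); (1,1,0); (1,1,1); (1,2,0); (1,2,1); (2,1,0); (2,1,1); (2,2,0); (2,2,1)
target (2,1,0) ∈ {TSO,PSO}

SC:no TSO:yes PSO:yes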